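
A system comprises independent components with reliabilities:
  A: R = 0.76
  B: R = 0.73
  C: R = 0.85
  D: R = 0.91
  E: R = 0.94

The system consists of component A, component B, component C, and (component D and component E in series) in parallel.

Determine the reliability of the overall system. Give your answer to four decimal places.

Series (D and E): 0.910000 × 0.940000 = 0.855400
Parallel (A, B, C, and [0.855400]): 1 − (1 − 0.760000)(1 − 0.730000)(1 − 0.850000)(1 − 0.855400) = 0.9986

0.9986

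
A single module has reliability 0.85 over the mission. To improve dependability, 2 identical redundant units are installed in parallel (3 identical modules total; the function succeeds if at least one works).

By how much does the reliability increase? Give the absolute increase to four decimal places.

0.1466

R_before = 0.85
R_after = 1 − (1 − 0.85)^3 = 0.9966
ΔR = 0.9966 − 0.85 = 0.1466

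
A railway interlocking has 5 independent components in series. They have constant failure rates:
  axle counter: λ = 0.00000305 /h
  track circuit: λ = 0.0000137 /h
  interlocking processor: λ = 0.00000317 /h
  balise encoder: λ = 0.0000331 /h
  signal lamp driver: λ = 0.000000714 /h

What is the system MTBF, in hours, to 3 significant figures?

Series of exponential components: λ_sys = Σ λ_i
λ_sys = 0.00000305 + 0.0000137 + 0.00000317 + 0.0000331 + 0.000000714 = 5.3734e-05 /h
MTBF = 1 / λ_sys = 18600 h

18600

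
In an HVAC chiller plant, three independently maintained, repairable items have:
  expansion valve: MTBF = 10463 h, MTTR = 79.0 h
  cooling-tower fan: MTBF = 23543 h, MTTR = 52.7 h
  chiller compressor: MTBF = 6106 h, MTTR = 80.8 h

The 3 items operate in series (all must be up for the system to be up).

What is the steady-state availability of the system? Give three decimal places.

0.977

A(expansion valve) = MTBF/(MTBF+MTTR) = 10463/(10463+79.0) = 0.992506
A(cooling-tower fan) = MTBF/(MTBF+MTTR) = 23543/(23543+52.7) = 0.997767
A(chiller compressor) = MTBF/(MTBF+MTTR) = 6106/(6106+80.8) = 0.986940
Series availability: 0.992506 × 0.997767 × 0.986940 = 0.977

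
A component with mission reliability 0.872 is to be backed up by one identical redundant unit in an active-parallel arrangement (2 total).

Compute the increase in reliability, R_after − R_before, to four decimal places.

R_before = 0.872
R_after = 1 − (1 − 0.872)^2 = 0.9836
ΔR = 0.9836 − 0.872 = 0.1116

0.1116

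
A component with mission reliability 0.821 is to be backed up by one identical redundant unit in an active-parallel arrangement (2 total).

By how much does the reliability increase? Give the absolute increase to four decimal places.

R_before = 0.821
R_after = 1 − (1 − 0.821)^2 = 0.9680
ΔR = 0.9680 − 0.821 = 0.1470

0.1470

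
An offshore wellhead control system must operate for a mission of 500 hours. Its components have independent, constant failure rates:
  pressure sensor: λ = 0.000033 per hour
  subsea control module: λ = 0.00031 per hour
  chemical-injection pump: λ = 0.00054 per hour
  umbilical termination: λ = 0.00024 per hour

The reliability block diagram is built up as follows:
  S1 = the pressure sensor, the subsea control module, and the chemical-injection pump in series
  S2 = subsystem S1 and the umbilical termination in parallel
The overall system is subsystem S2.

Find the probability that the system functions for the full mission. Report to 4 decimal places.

R(pressure sensor) = exp(−0.000033 × 500) = 0.983635
R(subsea control module) = exp(−0.00031 × 500) = 0.856415
R(chemical-injection pump) = exp(−0.00054 × 500) = 0.763379
R(umbilical termination) = exp(−0.00024 × 500) = 0.886920
Series (pressure sensor, subsea control module, and chemical-injection pump): 0.983635 × 0.856415 × 0.763379 = 0.643070
Parallel ([0.643070] and umbilical termination): 1 − (1 − 0.643070)(1 − 0.886920) = 0.9596

0.9596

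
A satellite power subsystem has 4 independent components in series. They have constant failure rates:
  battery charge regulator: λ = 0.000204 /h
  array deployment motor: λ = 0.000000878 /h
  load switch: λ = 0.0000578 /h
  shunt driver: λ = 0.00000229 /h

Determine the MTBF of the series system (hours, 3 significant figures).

Series of exponential components: λ_sys = Σ λ_i
λ_sys = 0.000204 + 0.000000878 + 0.0000578 + 0.00000229 = 2.6497e-04 /h
MTBF = 1 / λ_sys = 3770 h

3770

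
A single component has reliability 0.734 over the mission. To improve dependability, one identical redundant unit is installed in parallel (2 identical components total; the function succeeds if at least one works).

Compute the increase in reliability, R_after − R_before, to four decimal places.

R_before = 0.734
R_after = 1 − (1 − 0.734)^2 = 0.9292
ΔR = 0.9292 − 0.734 = 0.1952

0.1952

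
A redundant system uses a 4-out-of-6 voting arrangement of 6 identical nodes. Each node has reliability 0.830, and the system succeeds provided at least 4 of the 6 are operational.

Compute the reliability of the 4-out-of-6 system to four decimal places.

0.9345

R = Σ_{i=4}^{6} C(6,i) p^i (1−p)^{6−i} with p = 0.830
C(6,4)·0.830^4·0.170^2 = 0.205732
C(6,5)·0.830^5·0.170^1 = 0.401782
C(6,6)·0.830^6·0.170^0 = 0.326940
Sum = 0.9345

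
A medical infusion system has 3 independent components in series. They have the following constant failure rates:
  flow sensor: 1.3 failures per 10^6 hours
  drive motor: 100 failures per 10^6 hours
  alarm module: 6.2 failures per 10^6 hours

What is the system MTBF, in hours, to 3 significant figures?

9300

Series of exponential components: λ_sys = Σ λ_i
λ_sys = 0.0000013 + 0.00010 + 0.0000062 = 1.0750e-04 /h
MTBF = 1 / λ_sys = 9300 h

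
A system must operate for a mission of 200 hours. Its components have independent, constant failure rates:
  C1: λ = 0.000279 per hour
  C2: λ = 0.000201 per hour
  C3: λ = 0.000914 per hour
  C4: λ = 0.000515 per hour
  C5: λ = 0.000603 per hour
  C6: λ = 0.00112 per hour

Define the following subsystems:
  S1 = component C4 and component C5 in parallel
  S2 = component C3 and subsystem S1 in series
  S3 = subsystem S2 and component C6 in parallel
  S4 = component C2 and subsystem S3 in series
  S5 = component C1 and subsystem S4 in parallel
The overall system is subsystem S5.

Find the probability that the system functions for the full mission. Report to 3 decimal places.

R(C1) = exp(−0.000279 × 200) = 0.94573
R(C2) = exp(−0.000201 × 200) = 0.96060
R(C3) = exp(−0.000914 × 200) = 0.83293
R(C4) = exp(−0.000515 × 200) = 0.90213
R(C5) = exp(−0.000603 × 200) = 0.88639
R(C6) = exp(−0.00112 × 200) = 0.79932
Parallel (C4 and C5): 1 − (1 − 0.90213)(1 − 0.88639) = 0.98888
Series (C3 and [0.98888]): 0.83293 × 0.98888 = 0.82367
Parallel ([0.82367] and C6): 1 − (1 − 0.82367)(1 − 0.79932) = 0.96461
Series (C2 and [0.96461]): 0.96060 × 0.96461 = 0.92660
Parallel (C1 and [0.92660]): 1 − (1 − 0.94573)(1 − 0.92660) = 0.996

0.996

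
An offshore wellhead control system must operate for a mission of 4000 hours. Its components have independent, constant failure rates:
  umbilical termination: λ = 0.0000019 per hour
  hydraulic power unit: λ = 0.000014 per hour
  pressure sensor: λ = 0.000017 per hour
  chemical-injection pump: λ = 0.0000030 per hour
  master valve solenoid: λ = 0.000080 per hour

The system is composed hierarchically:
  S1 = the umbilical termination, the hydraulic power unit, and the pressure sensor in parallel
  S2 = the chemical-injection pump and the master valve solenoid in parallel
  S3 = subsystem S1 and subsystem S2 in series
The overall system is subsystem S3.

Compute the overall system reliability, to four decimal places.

R(umbilical termination) = exp(−0.0000019 × 4000) = 0.992429
R(hydraulic power unit) = exp(−0.000014 × 4000) = 0.945539
R(pressure sensor) = exp(−0.000017 × 4000) = 0.934260
R(chemical-injection pump) = exp(−0.0000030 × 4000) = 0.988072
R(master valve solenoid) = exp(−0.000080 × 4000) = 0.726149
Parallel (umbilical termination, hydraulic power unit, and pressure sensor): 1 − (1 − 0.992429)(1 − 0.945539)(1 − 0.934260) = 0.999973
Parallel (chemical-injection pump and master valve solenoid): 1 − (1 − 0.988072)(1 − 0.726149) = 0.996734
Series ([0.999973] and [0.996734]): 0.999973 × 0.996734 = 0.9967

0.9967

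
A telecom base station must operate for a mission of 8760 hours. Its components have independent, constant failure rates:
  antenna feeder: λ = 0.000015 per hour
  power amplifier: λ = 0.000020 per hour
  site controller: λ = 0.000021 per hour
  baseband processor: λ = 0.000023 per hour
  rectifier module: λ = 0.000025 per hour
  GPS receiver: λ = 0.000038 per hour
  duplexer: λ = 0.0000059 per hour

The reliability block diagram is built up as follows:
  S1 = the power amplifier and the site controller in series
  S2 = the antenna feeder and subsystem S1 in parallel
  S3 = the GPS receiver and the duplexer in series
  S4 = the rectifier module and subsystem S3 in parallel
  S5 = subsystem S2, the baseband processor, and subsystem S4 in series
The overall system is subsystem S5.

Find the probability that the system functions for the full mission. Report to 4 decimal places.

R(antenna feeder) = exp(−0.000015 × 8760) = 0.876867
R(power amplifier) = exp(−0.000020 × 8760) = 0.839289
R(site controller) = exp(−0.000021 × 8760) = 0.831969
R(baseband processor) = exp(−0.000023 × 8760) = 0.817520
R(rectifier module) = exp(−0.000025 × 8760) = 0.803322
R(GPS receiver) = exp(−0.000038 × 8760) = 0.716856
R(duplexer) = exp(−0.0000059 × 8760) = 0.949629
Series (power amplifier and site controller): 0.839289 × 0.831969 = 0.698262
Parallel (antenna feeder and [0.698262]): 1 − (1 − 0.876867)(1 − 0.698262) = 0.962846
Series (GPS receiver and duplexer): 0.716856 × 0.949629 = 0.680747
Parallel (rectifier module and [0.680747]): 1 − (1 − 0.803322)(1 − 0.680747) = 0.937210
Series ([0.962846], baseband processor, and [0.937210]): 0.962846 × 0.817520 × 0.937210 = 0.7377

0.7377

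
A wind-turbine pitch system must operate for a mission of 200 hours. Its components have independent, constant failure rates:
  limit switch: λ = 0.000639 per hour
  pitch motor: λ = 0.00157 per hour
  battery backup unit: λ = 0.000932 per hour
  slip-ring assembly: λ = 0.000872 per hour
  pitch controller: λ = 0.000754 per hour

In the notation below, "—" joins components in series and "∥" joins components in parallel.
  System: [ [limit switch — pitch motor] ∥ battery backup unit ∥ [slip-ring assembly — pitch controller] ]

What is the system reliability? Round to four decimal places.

R(limit switch) = exp(−0.000639 × 200) = 0.880029
R(pitch motor) = exp(−0.00157 × 200) = 0.730519
R(battery backup unit) = exp(−0.000932 × 200) = 0.829942
R(slip-ring assembly) = exp(−0.000872 × 200) = 0.839961
R(pitch controller) = exp(−0.000754 × 200) = 0.860020
Series (limit switch and pitch motor): 0.880029 × 0.730519 = 0.642878
Series (slip-ring assembly and pitch controller): 0.839961 × 0.860020 = 0.722383
Parallel ([0.642878], battery backup unit, and [0.722383]): 1 − (1 − 0.642878)(1 − 0.829942)(1 − 0.722383) = 0.9831

0.9831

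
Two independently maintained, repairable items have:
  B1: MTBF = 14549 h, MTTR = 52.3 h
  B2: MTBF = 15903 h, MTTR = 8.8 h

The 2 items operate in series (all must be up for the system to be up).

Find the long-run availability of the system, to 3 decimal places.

0.996

A(B1) = MTBF/(MTBF+MTTR) = 14549/(14549+52.3) = 0.996418
A(B2) = MTBF/(MTBF+MTTR) = 15903/(15903+8.8) = 0.999447
Series availability: 0.996418 × 0.999447 = 0.996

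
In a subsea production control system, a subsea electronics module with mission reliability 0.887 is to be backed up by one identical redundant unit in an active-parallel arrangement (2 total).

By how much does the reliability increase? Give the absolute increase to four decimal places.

0.1002

R_before = 0.887
R_after = 1 − (1 − 0.887)^2 = 0.9872
ΔR = 0.9872 − 0.887 = 0.1002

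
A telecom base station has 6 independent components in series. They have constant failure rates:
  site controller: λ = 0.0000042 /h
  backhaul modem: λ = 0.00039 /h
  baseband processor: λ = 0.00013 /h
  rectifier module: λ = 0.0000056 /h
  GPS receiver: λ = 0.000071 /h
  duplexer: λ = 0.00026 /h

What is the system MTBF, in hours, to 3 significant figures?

Series of exponential components: λ_sys = Σ λ_i
λ_sys = 0.0000042 + 0.00039 + 0.00013 + 0.0000056 + 0.000071 + 0.00026 = 8.6080e-04 /h
MTBF = 1 / λ_sys = 1160 h

1160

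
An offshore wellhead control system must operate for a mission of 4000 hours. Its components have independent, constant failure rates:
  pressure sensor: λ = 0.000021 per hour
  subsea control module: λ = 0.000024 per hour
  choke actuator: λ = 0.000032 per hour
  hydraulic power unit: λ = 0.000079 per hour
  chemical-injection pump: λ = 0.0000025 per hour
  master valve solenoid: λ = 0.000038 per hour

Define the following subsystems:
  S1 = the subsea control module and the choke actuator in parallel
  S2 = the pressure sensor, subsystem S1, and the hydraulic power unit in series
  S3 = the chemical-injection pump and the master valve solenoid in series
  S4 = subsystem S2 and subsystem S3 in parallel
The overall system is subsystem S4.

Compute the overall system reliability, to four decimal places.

0.9496

R(pressure sensor) = exp(−0.000021 × 4000) = 0.919431
R(subsea control module) = exp(−0.000024 × 4000) = 0.908464
R(choke actuator) = exp(−0.000032 × 4000) = 0.879853
R(hydraulic power unit) = exp(−0.000079 × 4000) = 0.729059
R(chemical-injection pump) = exp(−0.0000025 × 4000) = 0.990050
R(master valve solenoid) = exp(−0.000038 × 4000) = 0.858988
Parallel (subsea control module and choke actuator): 1 − (1 − 0.908464)(1 − 0.879853) = 0.989002
Series (pressure sensor, [0.989002], and hydraulic power unit): 0.919431 × 0.989002 × 0.729059 = 0.662947
Series (chemical-injection pump and master valve solenoid): 0.990050 × 0.858988 = 0.850441
Parallel ([0.662947] and [0.850441]): 1 − (1 − 0.662947)(1 − 0.850441) = 0.9496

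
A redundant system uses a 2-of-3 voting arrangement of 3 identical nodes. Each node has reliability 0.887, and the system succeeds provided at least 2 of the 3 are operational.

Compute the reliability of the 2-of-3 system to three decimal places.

R = Σ_{i=2}^{3} C(3,i) p^i (1−p)^{3−i} with p = 0.887
C(3,2)·0.887^2·0.113^1 = 0.26671
C(3,3)·0.887^3·0.113^0 = 0.69786
Sum = 0.965

0.965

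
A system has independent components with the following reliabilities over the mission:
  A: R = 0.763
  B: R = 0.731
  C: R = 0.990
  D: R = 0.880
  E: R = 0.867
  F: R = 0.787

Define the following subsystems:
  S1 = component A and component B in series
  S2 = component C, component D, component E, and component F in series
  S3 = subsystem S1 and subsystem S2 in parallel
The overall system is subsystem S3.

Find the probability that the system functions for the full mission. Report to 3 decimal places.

0.821

Series (A and B): 0.76300 × 0.73100 = 0.55775
Series (C, D, E, and F): 0.99000 × 0.88000 × 0.86700 × 0.78700 = 0.59445
Parallel ([0.55775] and [0.59445]): 1 − (1 − 0.55775)(1 − 0.59445) = 0.821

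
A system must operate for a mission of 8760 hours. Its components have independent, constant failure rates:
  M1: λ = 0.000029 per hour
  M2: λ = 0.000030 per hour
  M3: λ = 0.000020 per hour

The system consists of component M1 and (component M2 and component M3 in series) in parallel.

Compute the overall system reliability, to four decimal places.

0.9204

R(M1) = exp(−0.000029 × 8760) = 0.775661
R(M2) = exp(−0.000030 × 8760) = 0.768896
R(M3) = exp(−0.000020 × 8760) = 0.839289
Series (M2 and M3): 0.768896 × 0.839289 = 0.645326
Parallel (M1 and [0.645326]): 1 − (1 − 0.775661)(1 − 0.645326) = 0.9204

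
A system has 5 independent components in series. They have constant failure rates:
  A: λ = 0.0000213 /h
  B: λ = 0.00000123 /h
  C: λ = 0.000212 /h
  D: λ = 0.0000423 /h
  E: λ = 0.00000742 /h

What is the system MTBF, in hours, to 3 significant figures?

3520

Series of exponential components: λ_sys = Σ λ_i
λ_sys = 0.0000213 + 0.00000123 + 0.000212 + 0.0000423 + 0.00000742 = 2.8425e-04 /h
MTBF = 1 / λ_sys = 3520 h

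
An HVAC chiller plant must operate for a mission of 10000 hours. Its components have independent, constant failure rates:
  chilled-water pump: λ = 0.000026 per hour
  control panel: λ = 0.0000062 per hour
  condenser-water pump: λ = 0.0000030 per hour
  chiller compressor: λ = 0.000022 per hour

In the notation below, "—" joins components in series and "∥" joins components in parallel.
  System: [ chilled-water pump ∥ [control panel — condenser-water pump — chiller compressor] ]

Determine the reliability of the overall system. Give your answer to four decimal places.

R(chilled-water pump) = exp(−0.000026 × 10000) = 0.771052
R(control panel) = exp(−0.0000062 × 10000) = 0.939883
R(condenser-water pump) = exp(−0.0000030 × 10000) = 0.970446
R(chiller compressor) = exp(−0.000022 × 10000) = 0.802519
Series (control panel, condenser-water pump, and chiller compressor): 0.939883 × 0.970446 × 0.802519 = 0.731982
Parallel (chilled-water pump and [0.731982]): 1 − (1 − 0.771052)(1 − 0.731982) = 0.9386

0.9386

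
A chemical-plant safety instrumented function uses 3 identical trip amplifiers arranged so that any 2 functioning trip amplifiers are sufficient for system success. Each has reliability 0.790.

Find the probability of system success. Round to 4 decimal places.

0.8862

R = Σ_{i=2}^{3} C(3,i) p^i (1−p)^{3−i} with p = 0.790
C(3,2)·0.790^2·0.210^1 = 0.393183
C(3,3)·0.790^3·0.210^0 = 0.493039
Sum = 0.8862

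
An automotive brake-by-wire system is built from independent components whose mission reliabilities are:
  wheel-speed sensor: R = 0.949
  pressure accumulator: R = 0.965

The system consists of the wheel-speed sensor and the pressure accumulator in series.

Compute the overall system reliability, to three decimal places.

0.916

Series (wheel-speed sensor and pressure accumulator): 0.94900 × 0.96500 = 0.916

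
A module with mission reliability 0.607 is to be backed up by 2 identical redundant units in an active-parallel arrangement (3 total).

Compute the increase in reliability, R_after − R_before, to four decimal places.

0.3323

R_before = 0.607
R_after = 1 − (1 − 0.607)^3 = 0.9393
ΔR = 0.9393 − 0.607 = 0.3323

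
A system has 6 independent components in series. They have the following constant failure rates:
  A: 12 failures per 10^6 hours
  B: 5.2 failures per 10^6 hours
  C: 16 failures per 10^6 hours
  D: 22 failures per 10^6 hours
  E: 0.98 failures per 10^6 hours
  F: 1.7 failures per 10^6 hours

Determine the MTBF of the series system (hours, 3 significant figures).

17300

Series of exponential components: λ_sys = Σ λ_i
λ_sys = 0.000012 + 0.0000052 + 0.000016 + 0.000022 + 0.00000098 + 0.0000017 = 5.7880e-05 /h
MTBF = 1 / λ_sys = 17300 h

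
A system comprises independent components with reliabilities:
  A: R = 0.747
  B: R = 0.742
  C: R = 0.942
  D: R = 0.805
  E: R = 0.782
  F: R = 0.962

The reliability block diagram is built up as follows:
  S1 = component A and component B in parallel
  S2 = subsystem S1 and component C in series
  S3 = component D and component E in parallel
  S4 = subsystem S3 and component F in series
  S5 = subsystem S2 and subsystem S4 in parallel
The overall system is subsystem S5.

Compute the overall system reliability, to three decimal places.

Parallel (A and B): 1 − (1 − 0.74700)(1 − 0.74200) = 0.93473
Series ([0.93473] and C): 0.93473 × 0.94200 = 0.88052
Parallel (D and E): 1 − (1 − 0.80500)(1 − 0.78200) = 0.95749
Series ([0.95749] and F): 0.95749 × 0.96200 = 0.92111
Parallel ([0.88052] and [0.92111]): 1 − (1 − 0.88052)(1 − 0.92111) = 0.991

0.991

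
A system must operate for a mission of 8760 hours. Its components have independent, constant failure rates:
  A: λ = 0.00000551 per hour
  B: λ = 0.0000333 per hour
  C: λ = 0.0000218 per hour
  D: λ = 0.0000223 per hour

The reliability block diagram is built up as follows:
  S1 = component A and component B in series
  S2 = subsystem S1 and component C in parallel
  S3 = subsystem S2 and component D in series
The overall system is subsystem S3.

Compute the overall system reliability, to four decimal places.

0.7813

R(A) = exp(−0.00000551 × 8760) = 0.952879
R(B) = exp(−0.0000333 × 8760) = 0.746987
R(C) = exp(−0.0000218 × 8760) = 0.826159
R(D) = exp(−0.0000223 × 8760) = 0.822548
Series (A and B): 0.952879 × 0.746987 = 0.711788
Parallel ([0.711788] and C): 1 − (1 − 0.711788)(1 − 0.826159) = 0.949897
Series ([0.949897] and D): 0.949897 × 0.822548 = 0.7813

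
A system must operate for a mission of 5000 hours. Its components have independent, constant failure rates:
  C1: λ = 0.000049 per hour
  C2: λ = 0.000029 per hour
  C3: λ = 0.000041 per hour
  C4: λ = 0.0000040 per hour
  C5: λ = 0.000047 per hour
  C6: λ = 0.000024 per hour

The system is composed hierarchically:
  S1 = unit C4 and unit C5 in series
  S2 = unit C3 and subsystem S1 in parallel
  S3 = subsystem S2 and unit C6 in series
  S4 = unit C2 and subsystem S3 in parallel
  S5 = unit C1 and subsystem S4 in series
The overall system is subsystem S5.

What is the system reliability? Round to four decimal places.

0.7668

R(C1) = exp(−0.000049 × 5000) = 0.782705
R(C2) = exp(−0.000029 × 5000) = 0.865022
R(C3) = exp(−0.000041 × 5000) = 0.814647
R(C4) = exp(−0.0000040 × 5000) = 0.980199
R(C5) = exp(−0.000047 × 5000) = 0.790571
R(C6) = exp(−0.000024 × 5000) = 0.886920
Series (C4 and C5): 0.980199 × 0.790571 = 0.774917
Parallel (C3 and [0.774917]): 1 − (1 − 0.814647)(1 − 0.774917) = 0.958280
Series ([0.958280] and C6): 0.958280 × 0.886920 = 0.849918
Parallel (C2 and [0.849918]): 1 − (1 − 0.865022)(1 − 0.849918) = 0.979742
Series (C1 and [0.979742]): 0.782705 × 0.979742 = 0.7668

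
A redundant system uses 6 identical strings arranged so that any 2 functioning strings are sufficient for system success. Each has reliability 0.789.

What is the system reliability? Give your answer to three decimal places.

0.998

R = Σ_{i=2}^{6} C(6,i) p^i (1−p)^{6−i} with p = 0.789
C(6,2)·0.789^2·0.211^4 = 0.01851
C(6,3)·0.789^3·0.211^3 = 0.09228
C(6,4)·0.789^4·0.211^2 = 0.25880
C(6,5)·0.789^5·0.211^1 = 0.38710
C(6,6)·0.789^6·0.211^0 = 0.24125
Sum = 0.998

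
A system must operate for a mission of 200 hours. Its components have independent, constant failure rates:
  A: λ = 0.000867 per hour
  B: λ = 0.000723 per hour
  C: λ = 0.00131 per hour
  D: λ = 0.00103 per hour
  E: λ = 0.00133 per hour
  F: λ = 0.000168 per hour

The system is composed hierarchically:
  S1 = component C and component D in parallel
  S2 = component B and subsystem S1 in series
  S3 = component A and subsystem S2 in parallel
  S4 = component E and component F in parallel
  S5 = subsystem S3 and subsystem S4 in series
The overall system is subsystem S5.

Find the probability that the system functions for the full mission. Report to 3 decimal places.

R(A) = exp(−0.000867 × 200) = 0.84080
R(B) = exp(−0.000723 × 200) = 0.86537
R(C) = exp(−0.00131 × 200) = 0.76951
R(D) = exp(−0.00103 × 200) = 0.81383
R(E) = exp(−0.00133 × 200) = 0.76644
R(F) = exp(−0.000168 × 200) = 0.96696
Parallel (C and D): 1 − (1 − 0.76951)(1 − 0.81383) = 0.95709
Series (B and [0.95709]): 0.86537 × 0.95709 = 0.82824
Parallel (A and [0.82824]): 1 − (1 − 0.84080)(1 − 0.82824) = 0.97266
Parallel (E and F): 1 − (1 − 0.76644)(1 − 0.96696) = 0.99228
Series ([0.97266] and [0.99228]): 0.97266 × 0.99228 = 0.965

0.965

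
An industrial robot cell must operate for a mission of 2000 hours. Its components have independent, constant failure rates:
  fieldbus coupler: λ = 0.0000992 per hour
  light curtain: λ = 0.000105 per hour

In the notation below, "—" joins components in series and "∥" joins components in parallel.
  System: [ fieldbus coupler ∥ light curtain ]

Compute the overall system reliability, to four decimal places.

R(fieldbus coupler) = exp(−0.0000992 × 2000) = 0.820042
R(light curtain) = exp(−0.000105 × 2000) = 0.810584
Parallel (fieldbus coupler and light curtain): 1 − (1 − 0.820042)(1 − 0.810584) = 0.9659

0.9659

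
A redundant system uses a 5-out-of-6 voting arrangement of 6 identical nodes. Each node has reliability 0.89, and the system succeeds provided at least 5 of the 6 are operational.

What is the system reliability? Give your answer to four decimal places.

0.8655

R = Σ_{i=5}^{6} C(6,i) p^i (1−p)^{6−i} with p = 0.89
C(6,5)·0.89^5·0.11^1 = 0.368548
C(6,6)·0.89^6·0.11^0 = 0.496981
Sum = 0.8655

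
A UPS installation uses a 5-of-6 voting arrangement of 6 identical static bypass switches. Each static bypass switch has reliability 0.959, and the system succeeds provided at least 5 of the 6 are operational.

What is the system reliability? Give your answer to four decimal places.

R = Σ_{i=5}^{6} C(6,i) p^i (1−p)^{6−i} with p = 0.959
C(6,5)·0.959^5·0.041^1 = 0.199539
C(6,6)·0.959^6·0.041^0 = 0.777878
Sum = 0.9774

0.9774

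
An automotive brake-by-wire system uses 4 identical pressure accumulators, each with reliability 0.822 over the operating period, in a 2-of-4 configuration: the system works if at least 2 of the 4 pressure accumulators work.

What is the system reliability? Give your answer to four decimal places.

R = Σ_{i=2}^{4} C(4,i) p^i (1−p)^{4−i} with p = 0.822
C(4,2)·0.822^2·0.178^2 = 0.128450
C(4,3)·0.822^3·0.178^1 = 0.395454
C(4,4)·0.822^4·0.178^0 = 0.456549
Sum = 0.9805

0.9805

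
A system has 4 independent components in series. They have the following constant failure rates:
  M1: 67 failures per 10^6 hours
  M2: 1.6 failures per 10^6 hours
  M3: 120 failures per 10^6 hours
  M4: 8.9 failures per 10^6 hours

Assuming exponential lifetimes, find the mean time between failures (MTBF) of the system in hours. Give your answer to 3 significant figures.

5060

Series of exponential components: λ_sys = Σ λ_i
λ_sys = 0.000067 + 0.0000016 + 0.00012 + 0.0000089 = 1.9750e-04 /h
MTBF = 1 / λ_sys = 5060 h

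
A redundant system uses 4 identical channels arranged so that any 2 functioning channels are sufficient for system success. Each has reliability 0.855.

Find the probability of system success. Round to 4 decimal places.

0.9891

R = Σ_{i=2}^{4} C(4,i) p^i (1−p)^{4−i} with p = 0.855
C(4,2)·0.855^2·0.145^2 = 0.092219
C(4,3)·0.855^3·0.145^1 = 0.362515
C(4,4)·0.855^4·0.145^0 = 0.534398
Sum = 0.9891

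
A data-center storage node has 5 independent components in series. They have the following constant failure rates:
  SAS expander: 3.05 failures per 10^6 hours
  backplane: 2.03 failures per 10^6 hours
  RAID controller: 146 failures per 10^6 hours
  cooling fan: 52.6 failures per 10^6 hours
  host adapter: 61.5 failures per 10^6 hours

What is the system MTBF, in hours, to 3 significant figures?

Series of exponential components: λ_sys = Σ λ_i
λ_sys = 0.00000305 + 0.00000203 + 0.000146 + 0.0000526 + 0.0000615 = 2.6518e-04 /h
MTBF = 1 / λ_sys = 3770 h

3770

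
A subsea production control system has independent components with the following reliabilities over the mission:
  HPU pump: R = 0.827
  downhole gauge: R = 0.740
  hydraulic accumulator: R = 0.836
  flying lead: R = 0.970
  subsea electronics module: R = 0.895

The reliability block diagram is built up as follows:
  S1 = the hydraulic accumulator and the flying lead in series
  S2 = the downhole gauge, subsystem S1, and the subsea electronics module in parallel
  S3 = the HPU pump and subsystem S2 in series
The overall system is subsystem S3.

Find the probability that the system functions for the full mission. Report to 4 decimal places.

Series (hydraulic accumulator and flying lead): 0.836000 × 0.970000 = 0.810920
Parallel (downhole gauge, [0.810920], and subsea electronics module): 1 − (1 − 0.740000)(1 − 0.810920)(1 − 0.895000) = 0.994838
Series (HPU pump and [0.994838]): 0.827000 × 0.994838 = 0.8227

0.8227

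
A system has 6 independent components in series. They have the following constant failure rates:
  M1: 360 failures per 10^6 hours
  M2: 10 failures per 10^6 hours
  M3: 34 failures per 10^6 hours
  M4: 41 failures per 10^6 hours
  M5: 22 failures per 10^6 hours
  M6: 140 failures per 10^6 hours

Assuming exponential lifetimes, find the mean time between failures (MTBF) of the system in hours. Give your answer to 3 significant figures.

1650

Series of exponential components: λ_sys = Σ λ_i
λ_sys = 0.00036 + 0.000010 + 0.000034 + 0.000041 + 0.000022 + 0.00014 = 6.0700e-04 /h
MTBF = 1 / λ_sys = 1650 h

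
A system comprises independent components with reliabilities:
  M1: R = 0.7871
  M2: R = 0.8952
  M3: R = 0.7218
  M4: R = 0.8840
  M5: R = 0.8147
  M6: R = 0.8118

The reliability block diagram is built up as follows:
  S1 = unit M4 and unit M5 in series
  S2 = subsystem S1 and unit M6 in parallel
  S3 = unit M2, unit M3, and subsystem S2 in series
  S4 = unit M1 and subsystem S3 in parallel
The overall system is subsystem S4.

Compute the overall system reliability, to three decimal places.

0.917

Series (M4 and M5): 0.88400 × 0.81470 = 0.72019
Parallel ([0.72019] and M6): 1 − (1 − 0.72019)(1 − 0.81180) = 0.94734
Series (M2, M3, and [0.94734]): 0.89520 × 0.72180 × 0.94734 = 0.61213
Parallel (M1 and [0.61213]): 1 − (1 − 0.78710)(1 − 0.61213) = 0.917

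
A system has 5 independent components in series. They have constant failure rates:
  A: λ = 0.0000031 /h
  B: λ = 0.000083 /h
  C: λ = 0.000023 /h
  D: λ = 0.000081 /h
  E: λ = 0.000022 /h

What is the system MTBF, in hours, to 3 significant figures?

4710

Series of exponential components: λ_sys = Σ λ_i
λ_sys = 0.0000031 + 0.000083 + 0.000023 + 0.000081 + 0.000022 = 2.1210e-04 /h
MTBF = 1 / λ_sys = 4710 h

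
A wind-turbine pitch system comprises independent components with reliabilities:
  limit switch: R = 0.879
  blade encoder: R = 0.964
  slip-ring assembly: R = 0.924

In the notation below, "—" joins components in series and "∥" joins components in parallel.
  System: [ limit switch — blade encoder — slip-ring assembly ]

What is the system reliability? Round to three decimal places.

Series (limit switch, blade encoder, and slip-ring assembly): 0.87900 × 0.96400 × 0.92400 = 0.783

0.783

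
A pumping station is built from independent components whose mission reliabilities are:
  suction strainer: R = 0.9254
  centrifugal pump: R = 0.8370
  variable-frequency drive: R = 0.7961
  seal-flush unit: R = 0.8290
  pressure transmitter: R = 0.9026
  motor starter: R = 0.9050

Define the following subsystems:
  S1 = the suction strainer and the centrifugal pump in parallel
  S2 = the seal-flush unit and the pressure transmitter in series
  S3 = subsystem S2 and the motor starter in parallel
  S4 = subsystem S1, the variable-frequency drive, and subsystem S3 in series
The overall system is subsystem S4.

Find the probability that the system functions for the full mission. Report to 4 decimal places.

Parallel (suction strainer and centrifugal pump): 1 − (1 − 0.925400)(1 − 0.837000) = 0.987840
Series (seal-flush unit and pressure transmitter): 0.829000 × 0.902600 = 0.748255
Parallel ([0.748255] and motor starter): 1 − (1 − 0.748255)(1 − 0.905000) = 0.976084
Series ([0.987840], variable-frequency drive, and [0.976084]): 0.987840 × 0.796100 × 0.976084 = 0.7676

0.7676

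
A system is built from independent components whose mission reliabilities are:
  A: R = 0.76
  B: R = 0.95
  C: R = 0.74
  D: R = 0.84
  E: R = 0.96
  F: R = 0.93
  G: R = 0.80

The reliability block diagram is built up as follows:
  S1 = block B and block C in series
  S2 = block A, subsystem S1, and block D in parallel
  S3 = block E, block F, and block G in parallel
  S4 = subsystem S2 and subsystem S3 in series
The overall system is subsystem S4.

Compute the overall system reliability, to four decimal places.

0.9880

Series (B and C): 0.950000 × 0.740000 = 0.703000
Parallel (A, [0.703000], and D): 1 − (1 − 0.760000)(1 − 0.703000)(1 − 0.840000) = 0.988595
Parallel (E, F, and G): 1 − (1 − 0.960000)(1 − 0.930000)(1 − 0.800000) = 0.999440
Series ([0.988595] and [0.999440]): 0.988595 × 0.999440 = 0.9880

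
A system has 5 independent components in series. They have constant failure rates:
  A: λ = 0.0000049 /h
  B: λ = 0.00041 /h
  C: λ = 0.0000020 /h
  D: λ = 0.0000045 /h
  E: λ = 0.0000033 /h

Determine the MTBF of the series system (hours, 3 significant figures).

Series of exponential components: λ_sys = Σ λ_i
λ_sys = 0.0000049 + 0.00041 + 0.0000020 + 0.0000045 + 0.0000033 = 4.2470e-04 /h
MTBF = 1 / λ_sys = 2350 h

2350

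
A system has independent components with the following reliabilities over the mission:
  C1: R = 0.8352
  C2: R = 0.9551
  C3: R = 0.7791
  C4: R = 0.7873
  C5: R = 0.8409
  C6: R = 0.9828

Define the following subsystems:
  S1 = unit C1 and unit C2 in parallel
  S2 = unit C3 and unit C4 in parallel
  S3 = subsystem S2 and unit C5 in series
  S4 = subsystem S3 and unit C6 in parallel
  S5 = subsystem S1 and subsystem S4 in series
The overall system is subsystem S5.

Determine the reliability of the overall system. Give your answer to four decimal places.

0.9892

Parallel (C1 and C2): 1 − (1 − 0.835200)(1 − 0.955100) = 0.992600
Parallel (C3 and C4): 1 − (1 − 0.779100)(1 − 0.787300) = 0.953015
Series ([0.953015] and C5): 0.953015 × 0.840900 = 0.801390
Parallel ([0.801390] and C6): 1 − (1 − 0.801390)(1 − 0.982800) = 0.996584
Series ([0.992600] and [0.996584]): 0.992600 × 0.996584 = 0.9892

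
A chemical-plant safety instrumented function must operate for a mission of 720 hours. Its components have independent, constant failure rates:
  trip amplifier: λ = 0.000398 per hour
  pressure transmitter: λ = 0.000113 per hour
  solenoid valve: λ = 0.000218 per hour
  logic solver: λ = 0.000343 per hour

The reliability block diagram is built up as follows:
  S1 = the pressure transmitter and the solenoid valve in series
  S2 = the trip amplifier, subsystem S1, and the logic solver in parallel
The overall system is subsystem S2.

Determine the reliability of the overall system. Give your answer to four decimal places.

0.9884

R(trip amplifier) = exp(−0.000398 × 720) = 0.750842
R(pressure transmitter) = exp(−0.000113 × 720) = 0.921862
R(solenoid valve) = exp(−0.000218 × 720) = 0.854738
R(logic solver) = exp(−0.000343 × 720) = 0.781172
Series (pressure transmitter and solenoid valve): 0.921862 × 0.854738 = 0.787950
Parallel (trip amplifier, [0.787950], and logic solver): 1 − (1 − 0.750842)(1 − 0.787950)(1 − 0.781172) = 0.9884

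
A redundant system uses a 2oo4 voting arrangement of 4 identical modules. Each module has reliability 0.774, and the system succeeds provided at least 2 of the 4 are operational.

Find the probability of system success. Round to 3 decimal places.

R = Σ_{i=2}^{4} C(4,i) p^i (1−p)^{4−i} with p = 0.774
C(4,2)·0.774^2·0.226^2 = 0.18359
C(4,3)·0.774^3·0.226^1 = 0.41917
C(4,4)·0.774^4·0.226^0 = 0.35889
Sum = 0.962

0.962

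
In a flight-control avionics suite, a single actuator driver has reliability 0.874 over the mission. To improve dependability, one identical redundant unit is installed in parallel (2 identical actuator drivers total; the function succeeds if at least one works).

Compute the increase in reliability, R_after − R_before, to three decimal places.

0.110

R_before = 0.874
R_after = 1 − (1 − 0.874)^2 = 0.984
ΔR = 0.984 − 0.874 = 0.110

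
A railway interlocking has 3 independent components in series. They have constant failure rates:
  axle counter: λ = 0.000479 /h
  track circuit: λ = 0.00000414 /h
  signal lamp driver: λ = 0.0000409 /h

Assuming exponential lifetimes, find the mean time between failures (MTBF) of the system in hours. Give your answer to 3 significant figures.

1910

Series of exponential components: λ_sys = Σ λ_i
λ_sys = 0.000479 + 0.00000414 + 0.0000409 = 5.2404e-04 /h
MTBF = 1 / λ_sys = 1910 h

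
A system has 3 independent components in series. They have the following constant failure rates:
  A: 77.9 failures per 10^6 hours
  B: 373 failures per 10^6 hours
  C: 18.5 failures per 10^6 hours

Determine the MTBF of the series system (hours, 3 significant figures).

Series of exponential components: λ_sys = Σ λ_i
λ_sys = 0.0000779 + 0.000373 + 0.0000185 = 4.6940e-04 /h
MTBF = 1 / λ_sys = 2130 h

2130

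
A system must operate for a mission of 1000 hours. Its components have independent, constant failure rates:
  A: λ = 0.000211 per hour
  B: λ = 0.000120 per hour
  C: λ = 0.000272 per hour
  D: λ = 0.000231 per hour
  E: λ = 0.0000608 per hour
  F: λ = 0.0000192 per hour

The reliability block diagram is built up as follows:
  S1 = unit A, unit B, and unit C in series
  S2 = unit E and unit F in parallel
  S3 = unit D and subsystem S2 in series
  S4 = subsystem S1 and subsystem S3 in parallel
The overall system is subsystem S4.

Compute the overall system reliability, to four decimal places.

0.9062

R(A) = exp(−0.000211 × 1000) = 0.809774
R(B) = exp(−0.000120 × 1000) = 0.886920
R(C) = exp(−0.000272 × 1000) = 0.761854
R(D) = exp(−0.000231 × 1000) = 0.793739
R(E) = exp(−0.0000608 × 1000) = 0.941011
R(F) = exp(−0.0000192 × 1000) = 0.980983
Series (A, B, and C): 0.809774 × 0.886920 × 0.761854 = 0.547167
Parallel (E and F): 1 − (1 − 0.941011)(1 − 0.980983) = 0.998878
Series (D and [0.998878]): 0.793739 × 0.998878 = 0.792848
Parallel ([0.547167] and [0.792848]): 1 − (1 − 0.547167)(1 − 0.792848) = 0.9062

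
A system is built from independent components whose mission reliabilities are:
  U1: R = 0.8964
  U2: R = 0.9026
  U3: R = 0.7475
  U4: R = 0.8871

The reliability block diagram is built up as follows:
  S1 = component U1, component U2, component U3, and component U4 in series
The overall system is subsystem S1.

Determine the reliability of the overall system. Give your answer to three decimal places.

0.537

Series (U1, U2, U3, and U4): 0.89640 × 0.90260 × 0.74750 × 0.88710 = 0.537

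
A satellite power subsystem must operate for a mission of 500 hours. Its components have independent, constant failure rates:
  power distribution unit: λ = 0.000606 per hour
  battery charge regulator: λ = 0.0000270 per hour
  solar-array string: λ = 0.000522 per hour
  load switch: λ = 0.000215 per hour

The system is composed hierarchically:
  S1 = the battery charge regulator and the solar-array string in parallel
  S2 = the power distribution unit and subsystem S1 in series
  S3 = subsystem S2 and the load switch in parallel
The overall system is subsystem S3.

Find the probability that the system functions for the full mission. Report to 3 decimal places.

R(power distribution unit) = exp(−0.000606 × 500) = 0.73860
R(battery charge regulator) = exp(−0.0000270 × 500) = 0.98659
R(solar-array string) = exp(−0.000522 × 500) = 0.77028
R(load switch) = exp(−0.000215 × 500) = 0.89808
Parallel (battery charge regulator and solar-array string): 1 − (1 − 0.98659)(1 − 0.77028) = 0.99692
Series (power distribution unit and [0.99692]): 0.73860 × 0.99692 = 0.73633
Parallel ([0.73633] and load switch): 1 − (1 − 0.73633)(1 − 0.89808) = 0.973

0.973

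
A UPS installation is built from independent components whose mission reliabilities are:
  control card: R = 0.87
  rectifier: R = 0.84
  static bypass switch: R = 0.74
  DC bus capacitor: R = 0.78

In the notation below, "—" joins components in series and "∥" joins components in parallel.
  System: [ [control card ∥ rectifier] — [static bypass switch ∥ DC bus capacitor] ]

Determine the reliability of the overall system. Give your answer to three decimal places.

Parallel (control card and rectifier): 1 − (1 − 0.87000)(1 − 0.84000) = 0.97920
Parallel (static bypass switch and DC bus capacitor): 1 − (1 − 0.74000)(1 − 0.78000) = 0.94280
Series ([0.97920] and [0.94280]): 0.97920 × 0.94280 = 0.923

0.923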